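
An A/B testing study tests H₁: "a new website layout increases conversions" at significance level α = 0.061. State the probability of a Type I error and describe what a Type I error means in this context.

P(Type I error) = α = 0.061. A Type I error is rejecting H₀ when H₀ is actually true (false positive) — here, concluding that a new website layout increases conversions when in fact this is not the case. Consequence: rolling out a layout that doesn't actually help — wasted engineering effort.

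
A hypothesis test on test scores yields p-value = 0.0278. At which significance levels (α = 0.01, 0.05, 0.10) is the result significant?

p = 0.0278. Significant at: α = 0.05, 0.1.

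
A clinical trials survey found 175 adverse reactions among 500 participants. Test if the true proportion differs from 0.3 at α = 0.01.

p̂ = 0.35, p₀ = 0.3. z = (p̂ - p₀)/√(p₀(1-p₀)/n) = 2.44. Critical: ±2.576. Fail to reject H₀.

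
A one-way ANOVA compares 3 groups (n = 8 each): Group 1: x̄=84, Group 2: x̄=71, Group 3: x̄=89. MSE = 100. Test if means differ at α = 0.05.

Grand mean = 81.33. SS_between = 1381.33, MS_between = 690.67. F = 6.907, F_crit ≈ 3.467. Reject H₀.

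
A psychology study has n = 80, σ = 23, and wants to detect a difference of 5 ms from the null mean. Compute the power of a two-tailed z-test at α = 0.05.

SE = σ/√n = 23/√80 = 2.571. Non-centrality λ = d/SE = 5/2.571 = 1.944. Power ≈ Φ(λ - z_{α/2}) = Φ(1.944 - 1.96) = Φ(-0.016) = 0.494.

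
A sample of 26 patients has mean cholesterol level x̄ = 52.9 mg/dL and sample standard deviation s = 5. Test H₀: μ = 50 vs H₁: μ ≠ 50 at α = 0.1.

t = (x̄ - μ₀)/(s/√n) = (52.9 - 50)/(5/√26) = 2.957. df = 25, critical t = ±1.708. Reject H₀.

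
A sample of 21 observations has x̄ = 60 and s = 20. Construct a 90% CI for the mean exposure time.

CI = x̄ ± t*(s/√n) = 60 ± 1.725(20/√21) = (52.47, 67.53)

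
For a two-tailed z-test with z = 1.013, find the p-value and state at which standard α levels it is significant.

p = 2·P(Z > |1.013|) = 2·(1 - Φ(1.013)) ≈ 0.3111. Not significant at any standard level.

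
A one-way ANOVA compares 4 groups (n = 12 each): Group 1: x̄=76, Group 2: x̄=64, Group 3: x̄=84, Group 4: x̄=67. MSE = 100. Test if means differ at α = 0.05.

Grand mean = 72.75. SS_between = 2961.0, MS_between = 987.0. F = 9.87, F_crit ≈ 2.816. Reject H₀.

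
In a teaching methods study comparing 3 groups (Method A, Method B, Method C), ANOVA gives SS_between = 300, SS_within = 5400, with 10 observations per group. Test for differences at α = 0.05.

df_between = 2, df_within = 27. F = MS_between/MS_within = 150.0/200.0 = 0.75. F_crit ≈ 3.354. Fail to reject H₀.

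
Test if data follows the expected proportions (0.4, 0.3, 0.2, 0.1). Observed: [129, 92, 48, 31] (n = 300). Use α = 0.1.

Expected: [120.0, 90.0, 60.0, 30.0]. χ² = 3.153. df = 3, critical = 6.251. Fail to reject H₀.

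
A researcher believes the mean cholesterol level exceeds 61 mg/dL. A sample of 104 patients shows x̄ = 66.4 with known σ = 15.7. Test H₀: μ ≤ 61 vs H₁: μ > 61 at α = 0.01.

z = 3.508. Critical value: 2.33. Reject H₀.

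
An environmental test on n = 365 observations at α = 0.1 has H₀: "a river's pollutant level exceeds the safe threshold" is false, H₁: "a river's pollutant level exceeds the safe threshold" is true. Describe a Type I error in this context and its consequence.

Type I error: rejecting H₀ when it is true — concluding that a river's pollutant level exceeds the safe threshold when in fact it is not. Consequence: shutting down a compliant factory unnecessarily.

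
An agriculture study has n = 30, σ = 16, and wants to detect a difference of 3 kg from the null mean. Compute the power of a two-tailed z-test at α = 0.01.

SE = σ/√n = 16/√30 = 2.921. Non-centrality λ = d/SE = 3/2.921 = 1.027. Power ≈ Φ(λ - z_{α/2}) = Φ(1.027 - 2.576) = Φ(-1.549) = 0.061.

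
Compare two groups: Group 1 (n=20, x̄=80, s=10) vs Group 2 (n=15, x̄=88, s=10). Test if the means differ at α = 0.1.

Pooled sp = 10.0. t = -2.342, df = 33. Critical t = ±1.692. Reject H₀.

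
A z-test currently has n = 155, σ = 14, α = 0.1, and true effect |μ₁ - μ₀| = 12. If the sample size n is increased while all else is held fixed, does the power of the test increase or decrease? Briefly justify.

Power increases: a larger n shrinks the standard error σ/√n, moving the sampling distribution under H₁ further from the critical value.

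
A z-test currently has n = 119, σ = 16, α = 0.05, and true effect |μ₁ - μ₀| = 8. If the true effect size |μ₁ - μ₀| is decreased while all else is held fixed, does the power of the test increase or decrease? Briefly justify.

Power decreases: a smaller true effect decreases the non-centrality λ = |μ₁ - μ₀|/(σ/√n).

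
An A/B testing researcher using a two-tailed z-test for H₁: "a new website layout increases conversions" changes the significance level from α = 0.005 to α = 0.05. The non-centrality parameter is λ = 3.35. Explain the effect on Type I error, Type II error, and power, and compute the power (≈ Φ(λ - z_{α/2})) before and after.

Increasing α from 0.005 to 0.05:
• Type I error rate increases (α is the Type I rate by definition).
• Critical value moves from z_{α/2} = 2.807 to 1.96, so power = Φ(λ - z_{α/2}) goes from Φ(3.35 - 2.807) = 0.706 to Φ(3.35 - 1.96) = 0.918.
• Type II error rate β = 1 - power therefore decreases (0.294 → 0.082).
Appropriate when false negatives are costly — here, discarding a layout that would have improved conversions — lost revenue.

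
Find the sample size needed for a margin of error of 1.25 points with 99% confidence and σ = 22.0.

n = (z*σ/E)² = (2.576×22.0/1.25)² = 2055.5 → n = 2056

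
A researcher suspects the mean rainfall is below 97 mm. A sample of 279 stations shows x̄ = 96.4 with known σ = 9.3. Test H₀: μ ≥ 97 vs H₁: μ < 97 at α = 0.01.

z = -1.078. Critical value: -2.33. Fail to reject H₀.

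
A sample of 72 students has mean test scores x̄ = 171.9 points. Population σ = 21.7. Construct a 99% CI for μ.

CI = x̄ ± z*(σ/√n) = 171.9 ± 2.576(21.7/√72) = 171.9 ± 6.59 = (165.31, 178.49)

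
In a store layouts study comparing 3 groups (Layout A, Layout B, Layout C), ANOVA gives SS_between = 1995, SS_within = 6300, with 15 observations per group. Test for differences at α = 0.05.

df_between = 2, df_within = 42. F = MS_between/MS_within = 997.5/150.0 = 6.65. F_crit ≈ 3.22. Reject H₀. At least one mean differs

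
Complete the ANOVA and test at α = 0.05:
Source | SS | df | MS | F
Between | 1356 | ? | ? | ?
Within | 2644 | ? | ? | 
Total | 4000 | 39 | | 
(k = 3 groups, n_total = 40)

df_between = 2, df_within = 37. MS_between = 678.0, MS_within = 71.46. F = 9.488, F_crit ≈ 3.252. Reject H₀.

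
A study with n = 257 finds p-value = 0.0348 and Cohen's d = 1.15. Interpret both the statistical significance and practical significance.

Statistically significant (p = 0.0348 < 0.05). Cohen's d = 1.15 indicates a large effect size. Both statistical and practical significance should be considered.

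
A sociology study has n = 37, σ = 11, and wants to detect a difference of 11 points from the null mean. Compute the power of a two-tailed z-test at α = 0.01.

SE = σ/√n = 11/√37 = 1.808. Non-centrality λ = d/SE = 11/1.808 = 6.083. Power ≈ Φ(λ - z_{α/2}) = Φ(6.083 - 2.576) = Φ(3.507) = 1.0.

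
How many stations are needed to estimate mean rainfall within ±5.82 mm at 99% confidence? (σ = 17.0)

n = (z*σ/E)² = (2.576×17.0/5.82)² = 56.6 → n = 57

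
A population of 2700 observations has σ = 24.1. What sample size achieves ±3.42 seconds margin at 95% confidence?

Without FPC: n₀ = (1.96×24.1/3.42)² = 190.763. With FPC: n = n₀N/(n₀+N-1) = 178.2 → n = 179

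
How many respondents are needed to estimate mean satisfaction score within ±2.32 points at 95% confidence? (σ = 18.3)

n = (z*σ/E)² = (1.96×18.3/2.32)² = 239.02 → n = 240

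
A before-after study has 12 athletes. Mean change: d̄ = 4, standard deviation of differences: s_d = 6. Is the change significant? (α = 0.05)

t = d̄/(s_d/√n) = 4/(6/√12) = 2.309. df = 11, critical t = ±2.201. Reject H₀.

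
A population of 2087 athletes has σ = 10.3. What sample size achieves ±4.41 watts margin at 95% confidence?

Without FPC: n₀ = (1.96×10.3/4.41)² = 20.956. With FPC: n = n₀N/(n₀+N-1) = 20.8 → n = 21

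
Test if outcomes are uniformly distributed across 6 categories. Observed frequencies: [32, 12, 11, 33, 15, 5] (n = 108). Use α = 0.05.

Expected = 18 each. χ² = Σ(O-E)²/E = 38.0. df = 5, critical value = 11.07. Reject H₀.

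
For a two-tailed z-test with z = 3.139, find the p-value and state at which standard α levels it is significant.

p = 2·P(Z > |3.139|) = 2·(1 - Φ(3.139)) ≈ 0.0017. Significant at α = 0.1; Significant at α = 0.05; Significant at α = 0.01.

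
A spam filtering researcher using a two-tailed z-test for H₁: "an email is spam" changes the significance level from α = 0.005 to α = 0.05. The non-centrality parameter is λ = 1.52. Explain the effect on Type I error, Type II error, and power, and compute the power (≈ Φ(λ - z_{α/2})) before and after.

Increasing α from 0.005 to 0.05:
• Type I error rate increases (α is the Type I rate by definition).
• Critical value moves from z_{α/2} = 2.807 to 1.96, so power = Φ(λ - z_{α/2}) goes from Φ(1.52 - 2.807) = 0.099 to Φ(1.52 - 1.96) = 0.33.
• Type II error rate β = 1 - power therefore decreases (0.901 → 0.67).
Appropriate when false negatives are costly — here, a spam email lands in the inbox.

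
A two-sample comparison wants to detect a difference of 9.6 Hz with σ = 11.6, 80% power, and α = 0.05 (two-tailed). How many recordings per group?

n per group = 2(z_α/2 + z_β)²σ²/d² = 2×(1.96 + 0.84)²×11.6²/9.6² = 22.9 → n = 23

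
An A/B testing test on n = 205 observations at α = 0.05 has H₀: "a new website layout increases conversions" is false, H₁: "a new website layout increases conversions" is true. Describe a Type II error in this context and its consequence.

Type II error: failing to reject H₀ when it is false — concluding that a new website layout increases conversions is not supported when in fact it is. Consequence: discarding a layout that would have improved conversions — lost revenue.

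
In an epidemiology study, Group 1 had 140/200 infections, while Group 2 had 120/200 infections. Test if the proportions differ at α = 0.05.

p̂₁ = 0.7, p̂₂ = 0.6, pooled p̂ = 0.65. z = 2.097. Critical: ±1.96. Reject H₀.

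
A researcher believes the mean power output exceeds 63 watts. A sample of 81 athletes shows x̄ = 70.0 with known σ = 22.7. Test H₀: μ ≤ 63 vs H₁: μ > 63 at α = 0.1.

z = 2.775. Critical value: 1.28. Reject H₀.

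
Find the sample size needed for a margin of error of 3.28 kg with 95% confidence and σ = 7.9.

n = (z*σ/E)² = (1.96×7.9/3.28)² = 22.3 → n = 23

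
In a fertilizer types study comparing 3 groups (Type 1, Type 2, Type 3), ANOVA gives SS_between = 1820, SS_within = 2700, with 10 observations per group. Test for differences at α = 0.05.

df_between = 2, df_within = 27. F = MS_between/MS_within = 910.0/100.0 = 9.1. F_crit ≈ 3.354. Reject H₀. At least one mean differs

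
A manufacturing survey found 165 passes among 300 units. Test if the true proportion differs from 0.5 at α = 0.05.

p̂ = 0.55, p₀ = 0.5. z = (p̂ - p₀)/√(p₀(1-p₀)/n) = 1.732. Critical: ±1.96. Fail to reject H₀.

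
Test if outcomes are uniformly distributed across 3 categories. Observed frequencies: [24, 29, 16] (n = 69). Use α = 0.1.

Expected = 23 each. χ² = Σ(O-E)²/E = 3.739. df = 2, critical value = 4.605. Fail to reject H₀.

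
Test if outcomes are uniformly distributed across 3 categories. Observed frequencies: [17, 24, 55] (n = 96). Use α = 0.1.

Expected = 32 each. χ² = Σ(O-E)²/E = 25.562. df = 2, critical value = 4.605. Reject H₀.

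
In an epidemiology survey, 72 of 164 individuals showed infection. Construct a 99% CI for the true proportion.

p̂ = 0.439. CI = p̂ ± z*√(p̂(1-p̂)/n) = (0.339, 0.539)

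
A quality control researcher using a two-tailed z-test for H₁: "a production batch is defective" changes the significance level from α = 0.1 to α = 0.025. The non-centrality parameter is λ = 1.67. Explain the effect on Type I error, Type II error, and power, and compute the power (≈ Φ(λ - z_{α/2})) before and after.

Decreasing α from 0.1 to 0.025:
• Type I error rate decreases (α is the Type I rate by definition).
• Critical value moves from z_{α/2} = 1.645 to 2.241, so power = Φ(λ - z_{α/2}) goes from Φ(1.67 - 1.645) = 0.51 to Φ(1.67 - 2.241) = 0.284.
• Type II error rate β = 1 - power therefore increases (0.49 → 0.716).
Appropriate when false positives are costly — here, scrapping a good batch — wasted material and cost for no reason.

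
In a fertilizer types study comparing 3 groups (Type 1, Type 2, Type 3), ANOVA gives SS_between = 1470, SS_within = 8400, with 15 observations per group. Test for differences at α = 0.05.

df_between = 2, df_within = 42. F = MS_between/MS_within = 735.0/200.0 = 3.675. F_crit ≈ 3.22. Reject H₀. At least one mean differs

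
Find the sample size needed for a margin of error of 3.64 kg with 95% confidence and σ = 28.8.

n = (z*σ/E)² = (1.96×28.8/3.64)² = 240.5 → n = 241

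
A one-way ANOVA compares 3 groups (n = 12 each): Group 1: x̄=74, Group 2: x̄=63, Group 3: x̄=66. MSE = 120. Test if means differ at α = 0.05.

Grand mean = 67.67. SS_between = 776.0, MS_between = 388.0. F = 3.233, F_crit ≈ 3.285. Fail to reject H₀.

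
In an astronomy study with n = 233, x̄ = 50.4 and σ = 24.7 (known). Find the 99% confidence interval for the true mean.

CI = x̄ ± z*(σ/√n) = 50.4 ± 2.576(24.7/√233) = 50.4 ± 4.17 = (46.23, 54.57)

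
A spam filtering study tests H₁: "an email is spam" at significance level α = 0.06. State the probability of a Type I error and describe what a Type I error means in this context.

P(Type I error) = α = 0.06. A Type I error is rejecting H₀ when H₀ is actually true (false positive) — here, concluding that an email is spam when in fact this is not the case. Consequence: a legitimate email is sent to the spam folder and the user misses it.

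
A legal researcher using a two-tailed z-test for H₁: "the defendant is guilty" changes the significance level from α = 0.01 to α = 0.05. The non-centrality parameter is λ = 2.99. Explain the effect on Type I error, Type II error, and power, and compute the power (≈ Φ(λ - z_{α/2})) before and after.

Increasing α from 0.01 to 0.05:
• Type I error rate increases (α is the Type I rate by definition).
• Critical value moves from z_{α/2} = 2.576 to 1.96, so power = Φ(λ - z_{α/2}) goes from Φ(2.99 - 2.576) = 0.661 to Φ(2.99 - 1.96) = 0.848.
• Type II error rate β = 1 - power therefore decreases (0.339 → 0.152).
Appropriate when false negatives are costly — here, acquitting a guilty person.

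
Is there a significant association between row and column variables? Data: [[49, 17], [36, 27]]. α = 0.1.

χ² = 4.193. df = 1, critical = 2.706. Reject H₀. Variables are dependent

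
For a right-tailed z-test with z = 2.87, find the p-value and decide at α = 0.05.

p = P(Z > 2.87) = 1 - Φ(2.87) ≈ 0.0021. Since p < 0.05, reject H₀ (significant) at α = 0.05.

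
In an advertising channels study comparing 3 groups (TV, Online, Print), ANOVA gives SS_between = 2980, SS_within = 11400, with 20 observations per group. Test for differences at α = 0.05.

df_between = 2, df_within = 57. F = MS_between/MS_within = 1490.0/200.0 = 7.45. F_crit ≈ 3.159. Reject H₀. At least one mean differs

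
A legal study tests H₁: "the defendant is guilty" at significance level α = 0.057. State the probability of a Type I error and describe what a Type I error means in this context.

P(Type I error) = α = 0.057. A Type I error is rejecting H₀ when H₀ is actually true (false positive) — here, concluding that the defendant is guilty when in fact this is not the case. Consequence: convicting an innocent person.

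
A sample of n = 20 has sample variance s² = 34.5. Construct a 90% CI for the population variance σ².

df = 19. χ²_{0.05} = 30.144, χ²_{0.95} = 10.117. CI for σ² = ((n-1)s²/χ²_{α/2}, (n-1)s²/χ²_{1-α/2}) = (19·34.5/30.144, 19·34.5/10.117) = (21.75, 64.79)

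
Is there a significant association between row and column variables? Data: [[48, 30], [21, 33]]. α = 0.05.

χ² = 6.561. df = 1, critical = 3.841. Reject H₀. Variables are dependent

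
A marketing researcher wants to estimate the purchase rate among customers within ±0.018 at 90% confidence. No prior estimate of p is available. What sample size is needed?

Conservative approach: use p = 0.5 (maximizes p(1-p) = 0.25). n = z²(0.25)/E² = 1.645²×0.25/0.018² = 2088.0 → n = 2088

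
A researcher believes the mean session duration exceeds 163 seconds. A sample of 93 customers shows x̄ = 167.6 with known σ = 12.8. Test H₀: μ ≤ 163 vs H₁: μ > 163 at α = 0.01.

z = 3.466. Critical value: 2.33. Reject H₀.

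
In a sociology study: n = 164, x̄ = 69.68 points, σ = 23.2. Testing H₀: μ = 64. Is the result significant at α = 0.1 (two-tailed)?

z = (69.68 - 64)/(23.2/√164) = 3.135. Since |z| > 1.645, significant at α = 0.1.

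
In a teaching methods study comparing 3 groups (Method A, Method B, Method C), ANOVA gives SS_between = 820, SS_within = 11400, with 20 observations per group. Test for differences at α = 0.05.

df_between = 2, df_within = 57. F = MS_between/MS_within = 410.0/200.0 = 2.05. F_crit ≈ 3.159. Fail to reject H₀.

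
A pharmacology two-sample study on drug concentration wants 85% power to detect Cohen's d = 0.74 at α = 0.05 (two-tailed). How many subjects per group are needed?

z_{α/2} = 1.96, z_β = Φ⁻¹(0.85) = 1.036. For medium effect (d = 0.74): n per group = 2(z_{α/2} + z_β)²/d² = 2(1.96 + 1.036)²/0.74² = 32.8 → 33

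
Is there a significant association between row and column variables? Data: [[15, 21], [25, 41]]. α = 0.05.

χ² = 0.14. df = 1, critical = 3.841. Fail to reject H₀. No evidence of dependence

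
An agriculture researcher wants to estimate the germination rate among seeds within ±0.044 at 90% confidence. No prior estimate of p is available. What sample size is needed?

Conservative approach: use p = 0.5 (maximizes p(1-p) = 0.25). n = z²(0.25)/E² = 1.645²×0.25/0.044² = 349.4 → n = 350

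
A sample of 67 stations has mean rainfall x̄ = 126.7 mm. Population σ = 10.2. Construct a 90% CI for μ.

CI = x̄ ± z*(σ/√n) = 126.7 ± 1.645(10.2/√67) = 126.7 ± 2.05 = (124.65, 128.75)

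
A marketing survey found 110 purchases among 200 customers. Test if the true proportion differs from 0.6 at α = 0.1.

p̂ = 0.55, p₀ = 0.6. z = (p̂ - p₀)/√(p₀(1-p₀)/n) = -1.443. Critical: ±1.645. Fail to reject H₀.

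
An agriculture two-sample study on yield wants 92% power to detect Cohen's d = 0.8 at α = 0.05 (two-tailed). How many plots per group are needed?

z_{α/2} = 1.96, z_β = Φ⁻¹(0.92) = 1.405. For large effect (d = 0.8): n per group = 2(z_{α/2} + z_β)²/d² = 2(1.96 + 1.405)²/0.8² = 35.4 → 36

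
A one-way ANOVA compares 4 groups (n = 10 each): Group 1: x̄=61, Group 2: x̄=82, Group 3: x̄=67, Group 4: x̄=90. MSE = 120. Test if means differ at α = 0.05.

Grand mean = 75.0. SS_between = 5340.0, MS_between = 1780.0. F = 14.833, F_crit ≈ 2.866. Reject H₀.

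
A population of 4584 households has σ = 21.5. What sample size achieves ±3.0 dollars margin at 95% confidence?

Without FPC: n₀ = (1.96×21.5/3.0)² = 197.309. With FPC: n = n₀N/(n₀+N-1) = 189.2 → n = 190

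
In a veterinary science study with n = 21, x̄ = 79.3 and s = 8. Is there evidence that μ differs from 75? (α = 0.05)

t = (x̄ - μ₀)/(s/√n) = (79.3 - 75)/(8/√21) = 2.463. df = 20, critical t = ±2.086. Reject H₀.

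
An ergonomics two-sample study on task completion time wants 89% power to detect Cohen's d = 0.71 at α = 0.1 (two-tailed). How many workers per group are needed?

z_{α/2} = 1.645, z_β = Φ⁻¹(0.89) = 1.227. For medium effect (d = 0.71): n per group = 2(z_{α/2} + z_β)²/d² = 2(1.645 + 1.227)²/0.71² = 32.7 → 33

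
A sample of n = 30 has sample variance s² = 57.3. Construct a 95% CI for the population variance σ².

df = 29. χ²_{0.025} = 45.722, χ²_{0.975} = 16.047. CI for σ² = ((n-1)s²/χ²_{α/2}, (n-1)s²/χ²_{1-α/2}) = (29·57.3/45.722, 29·57.3/16.047) = (36.34, 103.55)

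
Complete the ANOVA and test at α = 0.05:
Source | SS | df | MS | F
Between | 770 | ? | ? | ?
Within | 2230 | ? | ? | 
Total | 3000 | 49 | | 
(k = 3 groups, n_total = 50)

df_between = 2, df_within = 47. MS_between = 385.0, MS_within = 47.45. F = 8.114, F_crit ≈ 3.195. Reject H₀.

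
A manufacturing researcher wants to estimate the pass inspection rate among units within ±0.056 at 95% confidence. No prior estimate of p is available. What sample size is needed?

Conservative approach: use p = 0.5 (maximizes p(1-p) = 0.25). n = z²(0.25)/E² = 1.96²×0.25/0.056² = 306.2 → n = 307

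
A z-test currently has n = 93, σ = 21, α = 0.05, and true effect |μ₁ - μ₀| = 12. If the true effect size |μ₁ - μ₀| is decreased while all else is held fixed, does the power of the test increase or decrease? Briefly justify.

Power decreases: a smaller true effect decreases the non-centrality λ = |μ₁ - μ₀|/(σ/√n).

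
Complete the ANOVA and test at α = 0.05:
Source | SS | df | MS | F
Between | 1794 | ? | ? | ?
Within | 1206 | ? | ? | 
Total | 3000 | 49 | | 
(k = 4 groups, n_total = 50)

df_between = 3, df_within = 46. MS_between = 598.0, MS_within = 26.22. F = 22.809, F_crit ≈ 2.807. Reject H₀.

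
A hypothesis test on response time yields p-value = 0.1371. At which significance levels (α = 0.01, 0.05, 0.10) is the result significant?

p = 0.1371. Not significant at any of the given levels.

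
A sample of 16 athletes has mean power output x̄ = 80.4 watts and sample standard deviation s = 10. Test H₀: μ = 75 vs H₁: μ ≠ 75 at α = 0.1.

t = (x̄ - μ₀)/(s/√n) = (80.4 - 75)/(10/√16) = 2.16. df = 15, critical t = ±1.753. Reject H₀.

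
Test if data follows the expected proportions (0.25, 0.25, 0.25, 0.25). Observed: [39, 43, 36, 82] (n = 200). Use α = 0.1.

Expected: [50.0, 50.0, 50.0, 50.0]. χ² = 27.8. df = 3, critical = 6.251. Reject H₀.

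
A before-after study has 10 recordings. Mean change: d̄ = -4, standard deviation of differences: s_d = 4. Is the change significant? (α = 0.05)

t = d̄/(s_d/√n) = -4/(4/√10) = -3.162. df = 9, critical t = ±2.262. Reject H₀.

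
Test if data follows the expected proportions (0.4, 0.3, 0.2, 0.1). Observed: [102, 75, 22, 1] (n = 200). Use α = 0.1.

Expected: [80.0, 60.0, 40.0, 20.0]. χ² = 35.95. df = 3, critical = 6.251. Reject H₀.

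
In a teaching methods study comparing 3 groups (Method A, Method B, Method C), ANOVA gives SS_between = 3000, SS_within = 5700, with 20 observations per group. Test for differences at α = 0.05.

df_between = 2, df_within = 57. F = MS_between/MS_within = 1500.0/100.0 = 15.0. F_crit ≈ 3.159. Reject H₀. At least one mean differs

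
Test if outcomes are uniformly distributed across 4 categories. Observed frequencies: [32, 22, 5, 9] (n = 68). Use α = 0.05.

Expected = 17 each. χ² = Σ(O-E)²/E = 26.941. df = 3, critical value = 7.815. Reject H₀.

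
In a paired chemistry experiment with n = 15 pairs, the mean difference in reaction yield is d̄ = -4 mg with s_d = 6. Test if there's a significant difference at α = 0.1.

t = d̄/(s_d/√n) = -4/(6/√15) = -2.582. df = 14, critical t = ±1.761. Reject H₀.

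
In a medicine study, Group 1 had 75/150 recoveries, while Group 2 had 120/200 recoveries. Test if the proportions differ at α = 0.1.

p̂₁ = 0.5, p̂₂ = 0.6, pooled p̂ = 0.557. z = -1.864. Critical: ±1.645. Reject H₀.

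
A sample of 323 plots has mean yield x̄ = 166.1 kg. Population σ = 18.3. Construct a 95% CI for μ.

CI = x̄ ± z*(σ/√n) = 166.1 ± 1.96(18.3/√323) = 166.1 ± 2.0 = (164.1, 168.1)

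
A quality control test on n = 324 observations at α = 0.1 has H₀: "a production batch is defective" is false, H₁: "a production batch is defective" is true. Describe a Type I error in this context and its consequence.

Type I error: rejecting H₀ when it is true — concluding that a production batch is defective when in fact it is not. Consequence: scrapping a good batch — wasted material and cost for no reason.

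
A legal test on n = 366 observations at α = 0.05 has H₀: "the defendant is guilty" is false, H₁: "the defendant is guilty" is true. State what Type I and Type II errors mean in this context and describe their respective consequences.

Type I (false positive): concluding that the defendant is guilty when it is not — convicting an innocent person. Type II (false negative): failing to conclude that the defendant is guilty when it is — acquitting a guilty person. Which is costlier depends on domain priorities and is a judgement call rather than a statistical fact.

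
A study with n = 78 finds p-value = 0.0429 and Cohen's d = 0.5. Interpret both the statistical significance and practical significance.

Statistically significant (p = 0.0429 < 0.05). Cohen's d = 0.5 indicates a medium effect size. Both statistical and practical significance should be considered.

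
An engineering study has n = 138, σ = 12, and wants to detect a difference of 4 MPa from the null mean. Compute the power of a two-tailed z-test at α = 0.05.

SE = σ/√n = 12/√138 = 1.022. Non-centrality λ = d/SE = 4/1.022 = 3.916. Power ≈ Φ(λ - z_{α/2}) = Φ(3.916 - 1.96) = Φ(1.956) = 0.975.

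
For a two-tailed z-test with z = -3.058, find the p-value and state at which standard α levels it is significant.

p = 2·P(Z > |-3.058|) = 2·(1 - Φ(3.058)) ≈ 0.0022. Significant at α = 0.1; Significant at α = 0.05; Significant at α = 0.01.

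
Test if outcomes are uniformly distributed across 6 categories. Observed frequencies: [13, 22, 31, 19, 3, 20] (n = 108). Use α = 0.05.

Expected = 18 each. χ² = Σ(O-E)²/E = 24.444. df = 5, critical value = 11.07. Reject H₀.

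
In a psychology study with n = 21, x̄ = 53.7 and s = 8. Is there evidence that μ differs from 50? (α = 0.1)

t = (x̄ - μ₀)/(s/√n) = (53.7 - 50)/(8/√21) = 2.119. df = 20, critical t = ±1.725. Reject H₀.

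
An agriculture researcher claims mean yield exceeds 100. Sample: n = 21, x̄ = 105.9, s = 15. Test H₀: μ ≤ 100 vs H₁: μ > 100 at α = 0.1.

t = (105.9 - 100)/(15/√21) = 1.802, df = 20. Critical t = 1.325. Reject H₀.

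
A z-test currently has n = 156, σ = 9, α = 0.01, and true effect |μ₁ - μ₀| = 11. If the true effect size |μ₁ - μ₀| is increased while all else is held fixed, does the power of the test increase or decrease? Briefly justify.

Power increases: a larger true effect increases the non-centrality λ = |μ₁ - μ₀|/(σ/√n).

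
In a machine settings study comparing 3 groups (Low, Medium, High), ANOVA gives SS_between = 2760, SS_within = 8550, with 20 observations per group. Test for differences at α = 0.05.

df_between = 2, df_within = 57. F = MS_between/MS_within = 1380.0/150.0 = 9.2. F_crit ≈ 3.159. Reject H₀. At least one mean differs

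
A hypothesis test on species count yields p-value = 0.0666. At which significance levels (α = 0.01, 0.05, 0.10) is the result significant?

p = 0.0666. Significant at: α = 0.1.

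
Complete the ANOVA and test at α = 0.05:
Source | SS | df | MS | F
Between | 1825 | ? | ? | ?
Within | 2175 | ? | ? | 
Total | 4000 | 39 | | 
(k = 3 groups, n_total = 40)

df_between = 2, df_within = 37. MS_between = 912.5, MS_within = 58.78. F = 15.523, F_crit ≈ 3.252. Reject H₀.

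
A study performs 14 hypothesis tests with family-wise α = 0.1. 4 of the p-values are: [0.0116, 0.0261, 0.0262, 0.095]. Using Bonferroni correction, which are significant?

Bonferroni α = 0.1/14 = 0.00714. None of the given p-values are significant.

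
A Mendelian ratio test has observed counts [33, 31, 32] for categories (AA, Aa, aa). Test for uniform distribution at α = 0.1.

Expected = 32 each. χ² = Σ(O-E)²/E = 0.062. df = 2, critical value = 4.605. Fail to reject H₀.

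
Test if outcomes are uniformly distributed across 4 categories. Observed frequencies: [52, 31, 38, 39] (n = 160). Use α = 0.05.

Expected = 40 each. χ² = Σ(O-E)²/E = 5.75. df = 3, critical value = 7.815. Fail to reject H₀.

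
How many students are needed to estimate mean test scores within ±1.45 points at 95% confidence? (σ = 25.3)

n = (z*σ/E)² = (1.96×25.3/1.45)² = 1169.5 → n = 1170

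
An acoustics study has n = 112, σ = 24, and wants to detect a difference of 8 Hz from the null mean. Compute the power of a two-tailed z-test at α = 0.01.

SE = σ/√n = 24/√112 = 2.268. Non-centrality λ = d/SE = 8/2.268 = 3.528. Power ≈ Φ(λ - z_{α/2}) = Φ(3.528 - 2.576) = Φ(0.952) = 0.829.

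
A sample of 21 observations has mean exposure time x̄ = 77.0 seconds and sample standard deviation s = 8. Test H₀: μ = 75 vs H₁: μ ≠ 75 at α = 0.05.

t = (x̄ - μ₀)/(s/√n) = (77.0 - 75)/(8/√21) = 1.146. df = 20, critical t = ±2.086. Fail to reject H₀.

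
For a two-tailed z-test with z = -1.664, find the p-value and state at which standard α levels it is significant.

p = 2·P(Z > |-1.664|) = 2·(1 - Φ(1.664)) ≈ 0.0961. Significant at α = 0.1.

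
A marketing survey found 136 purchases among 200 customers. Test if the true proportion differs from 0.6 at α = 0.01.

p̂ = 0.68, p₀ = 0.6. z = (p̂ - p₀)/√(p₀(1-p₀)/n) = 2.309. Critical: ±2.576. Fail to reject H₀.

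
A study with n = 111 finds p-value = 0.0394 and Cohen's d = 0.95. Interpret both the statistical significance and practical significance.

Statistically significant (p = 0.0394 < 0.05). Cohen's d = 0.95 indicates a large effect size. Both statistical and practical significance should be considered.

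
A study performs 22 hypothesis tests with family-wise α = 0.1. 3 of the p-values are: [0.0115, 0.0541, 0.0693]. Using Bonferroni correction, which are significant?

Bonferroni α = 0.1/22 = 0.00455. None of the given p-values are significant.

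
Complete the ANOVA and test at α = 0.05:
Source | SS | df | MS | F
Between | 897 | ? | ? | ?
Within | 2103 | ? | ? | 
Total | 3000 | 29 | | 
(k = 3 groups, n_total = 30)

df_between = 2, df_within = 27. MS_between = 448.5, MS_within = 77.89. F = 5.758, F_crit ≈ 3.354. Reject H₀.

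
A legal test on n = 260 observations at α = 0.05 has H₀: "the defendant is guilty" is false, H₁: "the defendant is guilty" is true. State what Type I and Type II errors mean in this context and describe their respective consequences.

Type I (false positive): concluding that the defendant is guilty when it is not — convicting an innocent person. Type II (false negative): failing to conclude that the defendant is guilty when it is — acquitting a guilty person. Which is costlier depends on domain priorities and is a judgement call rather than a statistical fact.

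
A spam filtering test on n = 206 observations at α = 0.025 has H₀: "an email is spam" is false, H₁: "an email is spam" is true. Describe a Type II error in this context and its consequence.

Type II error: failing to reject H₀ when it is false — concluding that an email is spam is not supported when in fact it is. Consequence: a spam email lands in the inbox.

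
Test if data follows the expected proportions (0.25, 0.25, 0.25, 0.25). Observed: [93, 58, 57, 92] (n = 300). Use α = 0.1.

Expected: [75.0, 75.0, 75.0, 75.0]. χ² = 16.347. df = 3, critical = 6.251. Reject H₀.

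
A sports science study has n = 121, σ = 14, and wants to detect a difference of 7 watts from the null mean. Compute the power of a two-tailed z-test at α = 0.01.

SE = σ/√n = 14/√121 = 1.273. Non-centrality λ = d/SE = 7/1.273 = 5.5. Power ≈ Φ(λ - z_{α/2}) = Φ(5.5 - 2.576) = Φ(2.924) = 0.998.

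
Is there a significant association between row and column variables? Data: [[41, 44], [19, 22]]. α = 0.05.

χ² = 0.04. df = 1, critical = 3.841. Fail to reject H₀. No evidence of dependence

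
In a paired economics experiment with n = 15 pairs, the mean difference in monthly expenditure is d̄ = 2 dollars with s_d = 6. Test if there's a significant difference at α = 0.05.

t = d̄/(s_d/√n) = 2/(6/√15) = 1.291. df = 14, critical t = ±2.145. Fail to reject H₀.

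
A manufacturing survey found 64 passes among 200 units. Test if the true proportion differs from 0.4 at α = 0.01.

p̂ = 0.32, p₀ = 0.4. z = (p̂ - p₀)/√(p₀(1-p₀)/n) = -2.309. Critical: ±2.576. Fail to reject H₀.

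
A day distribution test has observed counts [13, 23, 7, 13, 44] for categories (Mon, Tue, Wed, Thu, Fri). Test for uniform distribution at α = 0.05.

Expected = 20 each. χ² = Σ(O-E)²/E = 42.6. df = 4, critical value = 9.488. Reject H₀.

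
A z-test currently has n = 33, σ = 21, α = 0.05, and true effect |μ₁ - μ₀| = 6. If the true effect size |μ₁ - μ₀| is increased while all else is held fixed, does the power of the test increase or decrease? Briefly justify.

Power increases: a larger true effect increases the non-centrality λ = |μ₁ - μ₀|/(σ/√n).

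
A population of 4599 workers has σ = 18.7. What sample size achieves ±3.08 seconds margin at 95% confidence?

Without FPC: n₀ = (1.96×18.7/3.08)² = 141.61. With FPC: n = n₀N/(n₀+N-1) = 137.4 → n = 138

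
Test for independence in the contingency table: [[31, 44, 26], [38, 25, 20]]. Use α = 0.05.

χ² = 5.012. df = 2, critical = 5.991. Fail to reject H₀. No evidence of dependence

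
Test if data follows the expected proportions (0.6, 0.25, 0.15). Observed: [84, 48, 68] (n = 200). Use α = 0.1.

Expected: [120.0, 50.0, 30.0]. χ² = 59.013. df = 2, critical = 4.605. Reject H₀.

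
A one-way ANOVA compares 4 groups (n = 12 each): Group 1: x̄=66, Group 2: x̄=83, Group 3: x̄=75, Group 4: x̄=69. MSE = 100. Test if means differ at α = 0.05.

Grand mean = 73.25. SS_between = 2025.0, MS_between = 675.0. F = 6.75, F_crit ≈ 2.816. Reject H₀.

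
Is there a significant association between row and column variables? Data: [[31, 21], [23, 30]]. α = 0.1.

χ² = 2.764. df = 1, critical = 2.706. Reject H₀. Variables are dependent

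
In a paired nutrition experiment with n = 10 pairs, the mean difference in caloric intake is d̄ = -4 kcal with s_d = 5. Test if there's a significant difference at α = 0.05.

t = d̄/(s_d/√n) = -4/(5/√10) = -2.53. df = 9, critical t = ±2.262. Reject H₀.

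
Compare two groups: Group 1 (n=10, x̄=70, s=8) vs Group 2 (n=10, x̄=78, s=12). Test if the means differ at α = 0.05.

Pooled sp = 10.2. t = -1.754, df = 18. Critical t = ±2.101. Fail to reject H₀.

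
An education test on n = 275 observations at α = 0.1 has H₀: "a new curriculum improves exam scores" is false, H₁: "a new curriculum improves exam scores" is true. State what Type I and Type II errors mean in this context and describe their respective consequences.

Type I (false positive): concluding that a new curriculum improves exam scores when it is not — adopting a curriculum that gives no real benefit — disruption for nothing. Type II (false negative): failing to conclude that a new curriculum improves exam scores when it is — keeping the old curriculum when the new one would have helped students. Which is costlier depends on domain priorities and is a judgement call rather than a statistical fact.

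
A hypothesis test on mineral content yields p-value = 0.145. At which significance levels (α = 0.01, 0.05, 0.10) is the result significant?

p = 0.145. Not significant at any of the given levels.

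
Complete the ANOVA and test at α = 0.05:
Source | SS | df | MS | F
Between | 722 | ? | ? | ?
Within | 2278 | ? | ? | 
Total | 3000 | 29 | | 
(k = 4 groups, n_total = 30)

df_between = 3, df_within = 26. MS_between = 240.67, MS_within = 87.62. F = 2.747, F_crit ≈ 2.975. Fail to reject H₀.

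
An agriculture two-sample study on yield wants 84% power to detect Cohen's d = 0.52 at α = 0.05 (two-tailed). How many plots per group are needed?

z_{α/2} = 1.96, z_β = Φ⁻¹(0.84) = 0.994. For medium effect (d = 0.52): n per group = 2(z_{α/2} + z_β)²/d² = 2(1.96 + 0.994)²/0.52² = 64.5 → 65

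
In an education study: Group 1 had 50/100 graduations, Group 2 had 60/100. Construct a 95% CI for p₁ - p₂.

p̂₁ = 0.5, p̂₂ = 0.6. Difference = -0.1. CI = (-0.237, 0.037)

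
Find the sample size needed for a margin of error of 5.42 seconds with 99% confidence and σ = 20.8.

n = (z*σ/E)² = (2.576×20.8/5.42)² = 97.7 → n = 98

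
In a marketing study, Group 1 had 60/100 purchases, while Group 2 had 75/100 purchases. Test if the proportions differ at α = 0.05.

p̂₁ = 0.6, p̂₂ = 0.75, pooled p̂ = 0.675. z = -2.265. Critical: ±1.96. Reject H₀.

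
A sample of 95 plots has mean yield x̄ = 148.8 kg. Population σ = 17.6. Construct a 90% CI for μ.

CI = x̄ ± z*(σ/√n) = 148.8 ± 1.645(17.6/√95) = 148.8 ± 2.97 = (145.83, 151.77)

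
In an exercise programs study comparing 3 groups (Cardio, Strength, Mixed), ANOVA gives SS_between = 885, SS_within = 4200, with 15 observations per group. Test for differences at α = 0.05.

df_between = 2, df_within = 42. F = MS_between/MS_within = 442.5/100.0 = 4.425. F_crit ≈ 3.22. Reject H₀. At least one mean differs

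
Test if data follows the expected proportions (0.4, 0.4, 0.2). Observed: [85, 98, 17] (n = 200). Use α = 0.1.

Expected: [80.0, 80.0, 40.0]. χ² = 17.587. df = 2, critical = 4.605. Reject H₀.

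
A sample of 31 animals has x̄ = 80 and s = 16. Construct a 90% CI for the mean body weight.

CI = x̄ ± t*(s/√n) = 80 ± 1.697(16/√31) = (75.12, 84.88)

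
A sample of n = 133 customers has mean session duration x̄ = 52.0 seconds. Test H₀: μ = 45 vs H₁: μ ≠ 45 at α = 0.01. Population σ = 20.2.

z = (x̄ - μ₀)/(σ/√n) = (52.0 - 45)/(20.2/√133) = 3.996. Critical value: ±2.576. Since |3.996| > 2.576, Reject H₀.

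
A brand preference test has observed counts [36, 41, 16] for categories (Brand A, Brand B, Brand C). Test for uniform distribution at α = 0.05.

Expected = 31 each. χ² = Σ(O-E)²/E = 11.29. df = 2, critical value = 5.991. Reject H₀.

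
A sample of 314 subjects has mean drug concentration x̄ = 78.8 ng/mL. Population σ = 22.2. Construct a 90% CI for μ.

CI = x̄ ± z*(σ/√n) = 78.8 ± 1.645(22.2/√314) = 78.8 ± 2.06 = (76.74, 80.86)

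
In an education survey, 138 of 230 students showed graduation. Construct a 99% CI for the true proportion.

p̂ = 0.6. CI = p̂ ± z*√(p̂(1-p̂)/n) = (0.517, 0.683)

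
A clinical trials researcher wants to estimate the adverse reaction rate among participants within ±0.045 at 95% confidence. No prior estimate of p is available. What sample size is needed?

Conservative approach: use p = 0.5 (maximizes p(1-p) = 0.25). n = z²(0.25)/E² = 1.96²×0.25/0.045² = 474.3 → n = 475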